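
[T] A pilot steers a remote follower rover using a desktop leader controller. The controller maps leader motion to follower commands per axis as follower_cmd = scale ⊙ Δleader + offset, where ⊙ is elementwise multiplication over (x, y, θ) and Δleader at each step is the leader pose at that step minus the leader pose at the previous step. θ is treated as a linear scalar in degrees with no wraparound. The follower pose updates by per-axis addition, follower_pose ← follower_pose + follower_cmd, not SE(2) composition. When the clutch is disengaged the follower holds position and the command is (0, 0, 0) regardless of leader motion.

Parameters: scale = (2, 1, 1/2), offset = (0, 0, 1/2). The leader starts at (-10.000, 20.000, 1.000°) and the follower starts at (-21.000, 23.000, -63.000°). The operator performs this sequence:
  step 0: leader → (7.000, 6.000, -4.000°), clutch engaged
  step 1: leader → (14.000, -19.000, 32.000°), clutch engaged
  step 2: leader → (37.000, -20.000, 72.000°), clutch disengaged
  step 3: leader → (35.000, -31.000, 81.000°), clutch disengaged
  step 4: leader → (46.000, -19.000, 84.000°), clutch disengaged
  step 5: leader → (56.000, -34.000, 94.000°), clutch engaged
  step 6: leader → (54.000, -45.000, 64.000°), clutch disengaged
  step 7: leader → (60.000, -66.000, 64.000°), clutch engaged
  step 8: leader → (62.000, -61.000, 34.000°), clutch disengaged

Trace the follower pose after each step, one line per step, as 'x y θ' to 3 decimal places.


13.000 9.000 -65.000
27.000 -16.000 -46.500
27.000 -16.000 -46.500
27.000 -16.000 -46.500
27.000 -16.000 -46.500
47.000 -31.000 -41.000
47.000 -31.000 -41.000
59.000 -52.000 -40.500
59.000 -52.000 -40.500

step 0: Δleader=(17.000, -14.000, -5.000°), engaged; cmd=(34.000, -14.000, -2.000°) → follower=(13.000, 9.000, -65.000°)
step 1: Δleader=(7.000, -25.000, 36.000°), engaged; cmd=(14.000, -25.000, 18.500°) → follower=(27.000, -16.000, -46.500°)
step 2: Δleader=(23.000, -1.000, 40.000°), disengaged; cmd=(0,0,0) → follower holds at (27.000, -16.000, -46.500°)
step 3: Δleader=(-2.000, -11.000, 9.000°), disengaged; cmd=(0,0,0) → follower holds at (27.000, -16.000, -46.500°)
step 4: Δleader=(11.000, 12.000, 3.000°), disengaged; cmd=(0,0,0) → follower holds at (27.000, -16.000, -46.500°)
step 5: Δleader=(10.000, -15.000, 10.000°), engaged; cmd=(20.000, -15.000, 5.500°) → follower=(47.000, -31.000, -41.000°)
step 6: Δleader=(-2.000, -11.000, -30.000°), disengaged; cmd=(0,0,0) → follower holds at (47.000, -31.000, -41.000°)
step 7: Δleader=(6.000, -21.000, 0.000°), engaged; cmd=(12.000, -21.000, 0.500°) → follower=(59.000, -52.000, -40.500°)
step 8: Δleader=(2.000, 5.000, -30.000°), disengaged; cmd=(0,0,0) → follower holds at (59.000, -52.000, -40.500°)


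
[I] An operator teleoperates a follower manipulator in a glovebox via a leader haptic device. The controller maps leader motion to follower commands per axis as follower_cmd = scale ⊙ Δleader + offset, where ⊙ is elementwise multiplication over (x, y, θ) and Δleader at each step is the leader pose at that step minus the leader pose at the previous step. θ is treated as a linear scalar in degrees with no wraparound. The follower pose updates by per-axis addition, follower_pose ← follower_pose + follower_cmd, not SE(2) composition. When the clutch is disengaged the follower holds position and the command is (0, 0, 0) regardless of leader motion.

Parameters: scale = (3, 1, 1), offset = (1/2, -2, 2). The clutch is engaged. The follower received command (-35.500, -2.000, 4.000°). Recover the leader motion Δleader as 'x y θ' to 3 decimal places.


-12.000 0.000 2.000

axis x: (-35.500 − 1/2) / (3) = -12.000
axis y: (-2.000 − -2) / (1) = 0.000
axis θ: (4.000 − 2) / (1) = 2.000


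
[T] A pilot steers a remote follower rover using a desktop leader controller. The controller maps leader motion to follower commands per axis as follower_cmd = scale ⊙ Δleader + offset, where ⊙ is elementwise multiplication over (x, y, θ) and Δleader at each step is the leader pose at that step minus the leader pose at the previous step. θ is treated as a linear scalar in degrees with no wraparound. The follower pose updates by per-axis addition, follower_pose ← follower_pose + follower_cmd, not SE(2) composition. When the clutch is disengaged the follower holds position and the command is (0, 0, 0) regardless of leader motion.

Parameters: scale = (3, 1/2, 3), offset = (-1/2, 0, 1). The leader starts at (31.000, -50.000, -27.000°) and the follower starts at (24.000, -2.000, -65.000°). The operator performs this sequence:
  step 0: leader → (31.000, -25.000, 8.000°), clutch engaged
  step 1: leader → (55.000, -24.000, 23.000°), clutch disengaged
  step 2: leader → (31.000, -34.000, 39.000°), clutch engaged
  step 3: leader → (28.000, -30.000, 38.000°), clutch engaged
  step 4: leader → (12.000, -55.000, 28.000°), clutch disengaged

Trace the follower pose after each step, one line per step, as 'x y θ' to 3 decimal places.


23.500 10.500 41.000
23.500 10.500 41.000
-49.000 5.500 90.000
-58.500 7.500 88.000
-58.500 7.500 88.000

step 0: Δleader=(0.000, 25.000, 35.000°), engaged; cmd=(-0.500, 12.500, 106.000°) → follower=(23.500, 10.500, 41.000°)
step 1: Δleader=(24.000, 1.000, 15.000°), disengaged; cmd=(0,0,0) → follower holds at (23.500, 10.500, 41.000°)
step 2: Δleader=(-24.000, -10.000, 16.000°), engaged; cmd=(-72.500, -5.000, 49.000°) → follower=(-49.000, 5.500, 90.000°)
step 3: Δleader=(-3.000, 4.000, -1.000°), engaged; cmd=(-9.500, 2.000, -2.000°) → follower=(-58.500, 7.500, 88.000°)
step 4: Δleader=(-16.000, -25.000, -10.000°), disengaged; cmd=(0,0,0) → follower holds at (-58.500, 7.500, 88.000°)


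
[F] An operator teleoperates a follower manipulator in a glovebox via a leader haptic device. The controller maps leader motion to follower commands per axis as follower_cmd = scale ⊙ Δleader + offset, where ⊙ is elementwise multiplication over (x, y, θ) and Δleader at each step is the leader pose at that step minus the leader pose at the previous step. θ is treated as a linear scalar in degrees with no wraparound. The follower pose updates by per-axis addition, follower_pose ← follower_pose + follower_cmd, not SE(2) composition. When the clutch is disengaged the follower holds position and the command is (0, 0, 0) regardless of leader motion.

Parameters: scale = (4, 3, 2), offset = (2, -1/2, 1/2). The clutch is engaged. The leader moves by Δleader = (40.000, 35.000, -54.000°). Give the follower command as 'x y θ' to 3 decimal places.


162.000 104.500 -107.500

axis x: 4·40.000 + 2 = 162.000
axis y: 3·35.000 + -1/2 = 104.500
axis θ: 2·-54.000 + 1/2 = -107.500


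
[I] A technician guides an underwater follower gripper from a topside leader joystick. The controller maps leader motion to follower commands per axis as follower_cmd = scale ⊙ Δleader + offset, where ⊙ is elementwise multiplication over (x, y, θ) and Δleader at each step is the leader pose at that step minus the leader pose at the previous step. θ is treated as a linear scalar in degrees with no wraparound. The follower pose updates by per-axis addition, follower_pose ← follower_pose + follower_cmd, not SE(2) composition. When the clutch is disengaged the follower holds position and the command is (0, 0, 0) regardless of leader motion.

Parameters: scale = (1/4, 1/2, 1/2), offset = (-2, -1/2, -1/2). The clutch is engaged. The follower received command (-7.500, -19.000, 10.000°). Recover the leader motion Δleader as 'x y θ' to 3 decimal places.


-22.000 -37.000 21.000

axis x: (-7.500 − -2) / (1/4) = -22.000
axis y: (-19.000 − -1/2) / (1/2) = -37.000
axis θ: (10.000 − -1/2) / (1/2) = 21.000


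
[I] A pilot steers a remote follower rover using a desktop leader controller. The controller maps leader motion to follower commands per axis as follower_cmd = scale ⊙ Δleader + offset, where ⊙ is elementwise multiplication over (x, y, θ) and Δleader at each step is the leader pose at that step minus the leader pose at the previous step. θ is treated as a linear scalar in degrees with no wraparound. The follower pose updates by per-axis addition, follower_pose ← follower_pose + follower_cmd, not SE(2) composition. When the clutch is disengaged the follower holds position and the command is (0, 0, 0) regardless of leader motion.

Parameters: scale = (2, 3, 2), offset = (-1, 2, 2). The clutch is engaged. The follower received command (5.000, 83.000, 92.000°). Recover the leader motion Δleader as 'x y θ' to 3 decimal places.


3.000 27.000 45.000

axis x: (5.000 − -1) / (2) = 3.000
axis y: (83.000 − 2) / (3) = 27.000
axis θ: (92.000 − 2) / (2) = 45.000


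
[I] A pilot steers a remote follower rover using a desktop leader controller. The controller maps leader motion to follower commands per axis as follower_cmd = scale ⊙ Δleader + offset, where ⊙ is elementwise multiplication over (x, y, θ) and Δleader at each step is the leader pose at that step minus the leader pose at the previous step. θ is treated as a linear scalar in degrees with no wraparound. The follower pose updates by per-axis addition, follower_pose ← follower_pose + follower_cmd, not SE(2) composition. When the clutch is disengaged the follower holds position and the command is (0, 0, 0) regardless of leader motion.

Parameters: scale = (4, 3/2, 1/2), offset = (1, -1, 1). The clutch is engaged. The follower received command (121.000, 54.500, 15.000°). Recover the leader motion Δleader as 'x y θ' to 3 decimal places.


30.000 37.000 28.000

axis x: (121.000 − 1) / (4) = 30.000
axis y: (54.500 − -1) / (3/2) = 37.000
axis θ: (15.000 − 1) / (1/2) = 28.000


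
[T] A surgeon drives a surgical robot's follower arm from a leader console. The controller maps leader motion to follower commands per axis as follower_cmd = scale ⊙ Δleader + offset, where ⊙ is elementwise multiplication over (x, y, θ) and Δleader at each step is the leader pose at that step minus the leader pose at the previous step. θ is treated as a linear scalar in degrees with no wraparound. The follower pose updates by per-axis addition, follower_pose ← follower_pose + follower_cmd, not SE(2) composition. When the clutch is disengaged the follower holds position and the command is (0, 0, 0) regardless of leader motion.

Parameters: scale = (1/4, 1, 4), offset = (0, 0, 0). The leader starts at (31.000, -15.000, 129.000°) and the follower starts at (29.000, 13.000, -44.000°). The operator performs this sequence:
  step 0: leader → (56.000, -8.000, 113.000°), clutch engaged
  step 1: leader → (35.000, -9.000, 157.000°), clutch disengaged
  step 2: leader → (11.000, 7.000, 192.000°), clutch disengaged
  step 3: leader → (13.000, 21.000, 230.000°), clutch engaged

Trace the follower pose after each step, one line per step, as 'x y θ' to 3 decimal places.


35.250 20.000 -108.000
35.250 20.000 -108.000
35.250 20.000 -108.000
35.750 34.000 44.000

step 0: Δleader=(25.000, 7.000, -16.000°), engaged; cmd=(6.250, 7.000, -64.000°) → follower=(35.250, 20.000, -108.000°)
step 1: Δleader=(-21.000, -1.000, 44.000°), disengaged; cmd=(0,0,0) → follower holds at (35.250, 20.000, -108.000°)
step 2: Δleader=(-24.000, 16.000, 35.000°), disengaged; cmd=(0,0,0) → follower holds at (35.250, 20.000, -108.000°)
step 3: Δleader=(2.000, 14.000, 38.000°), engaged; cmd=(0.500, 14.000, 152.000°) → follower=(35.750, 34.000, 44.000°)


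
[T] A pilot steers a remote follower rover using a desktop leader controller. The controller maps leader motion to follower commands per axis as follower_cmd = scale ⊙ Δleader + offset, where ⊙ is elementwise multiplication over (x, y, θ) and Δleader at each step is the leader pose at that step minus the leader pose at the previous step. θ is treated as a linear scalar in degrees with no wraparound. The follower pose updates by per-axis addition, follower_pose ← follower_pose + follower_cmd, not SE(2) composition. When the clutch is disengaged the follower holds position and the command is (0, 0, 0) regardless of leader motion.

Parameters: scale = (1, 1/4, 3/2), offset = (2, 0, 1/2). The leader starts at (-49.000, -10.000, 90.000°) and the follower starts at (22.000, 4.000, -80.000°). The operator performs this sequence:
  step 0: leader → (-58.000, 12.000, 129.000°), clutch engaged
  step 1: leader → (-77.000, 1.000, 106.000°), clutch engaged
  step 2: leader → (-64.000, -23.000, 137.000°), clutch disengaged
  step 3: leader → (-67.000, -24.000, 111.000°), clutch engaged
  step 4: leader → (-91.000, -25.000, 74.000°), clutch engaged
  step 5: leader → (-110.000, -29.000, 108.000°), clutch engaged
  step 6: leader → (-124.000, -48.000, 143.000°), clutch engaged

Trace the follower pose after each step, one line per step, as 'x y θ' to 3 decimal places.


step 0: Δleader=(-9.000, 22.000, 39.000°), engaged; cmd=(-7.000, 5.500, 59.000°) → follower=(15.000, 9.500, -21.000°)
step 1: Δleader=(-19.000, -11.000, -23.000°), engaged; cmd=(-17.000, -2.750, -34.000°) → follower=(-2.000, 6.750, -55.000°)
step 2: Δleader=(13.000, -24.000, 31.000°), disengaged; cmd=(0,0,0) → follower holds at (-2.000, 6.750, -55.000°)
step 3: Δleader=(-3.000, -1.000, -26.000°), engaged; cmd=(-1.000, -0.250, -38.500°) → follower=(-3.000, 6.500, -93.500°)
step 4: Δleader=(-24.000, -1.000, -37.000°), engaged; cmd=(-22.000, -0.250, -55.000°) → follower=(-25.000, 6.250, -148.500°)
step 5: Δleader=(-19.000, -4.000, 34.000°), engaged; cmd=(-17.000, -1.000, 51.500°) → follower=(-42.000, 5.250, -97.000°)
step 6: Δleader=(-14.000, -19.000, 35.000°), engaged; cmd=(-12.000, -4.750, 53.000°) → follower=(-54.000, 0.500, -44.000°)

15.000 9.500 -21.000
-2.000 6.750 -55.000
-2.000 6.750 -55.000
-3.000 6.500 -93.500
-25.000 6.250 -148.500
-42.000 5.250 -97.000
-54.000 0.500 -44.000


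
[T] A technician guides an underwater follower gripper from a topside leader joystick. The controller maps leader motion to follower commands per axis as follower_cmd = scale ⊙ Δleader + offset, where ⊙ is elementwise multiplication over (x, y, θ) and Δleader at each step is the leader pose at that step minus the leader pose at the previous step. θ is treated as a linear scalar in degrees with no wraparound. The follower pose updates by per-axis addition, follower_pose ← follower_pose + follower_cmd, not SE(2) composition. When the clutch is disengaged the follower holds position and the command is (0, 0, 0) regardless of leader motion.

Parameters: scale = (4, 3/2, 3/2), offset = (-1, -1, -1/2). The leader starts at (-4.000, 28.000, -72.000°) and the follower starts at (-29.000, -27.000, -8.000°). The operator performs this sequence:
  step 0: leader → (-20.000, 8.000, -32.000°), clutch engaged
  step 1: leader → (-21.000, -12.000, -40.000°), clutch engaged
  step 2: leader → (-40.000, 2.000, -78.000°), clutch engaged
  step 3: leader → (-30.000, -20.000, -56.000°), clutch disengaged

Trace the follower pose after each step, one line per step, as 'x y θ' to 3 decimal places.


step 0: Δleader=(-16.000, -20.000, 40.000°), engaged; cmd=(-65.000, -31.000, 59.500°) → follower=(-94.000, -58.000, 51.500°)
step 1: Δleader=(-1.000, -20.000, -8.000°), engaged; cmd=(-5.000, -31.000, -12.500°) → follower=(-99.000, -89.000, 39.000°)
step 2: Δleader=(-19.000, 14.000, -38.000°), engaged; cmd=(-77.000, 20.000, -57.500°) → follower=(-176.000, -69.000, -18.500°)
step 3: Δleader=(10.000, -22.000, 22.000°), disengaged; cmd=(0,0,0) → follower holds at (-176.000, -69.000, -18.500°)

-94.000 -58.000 51.500
-99.000 -89.000 39.000
-176.000 -69.000 -18.500
-176.000 -69.000 -18.500


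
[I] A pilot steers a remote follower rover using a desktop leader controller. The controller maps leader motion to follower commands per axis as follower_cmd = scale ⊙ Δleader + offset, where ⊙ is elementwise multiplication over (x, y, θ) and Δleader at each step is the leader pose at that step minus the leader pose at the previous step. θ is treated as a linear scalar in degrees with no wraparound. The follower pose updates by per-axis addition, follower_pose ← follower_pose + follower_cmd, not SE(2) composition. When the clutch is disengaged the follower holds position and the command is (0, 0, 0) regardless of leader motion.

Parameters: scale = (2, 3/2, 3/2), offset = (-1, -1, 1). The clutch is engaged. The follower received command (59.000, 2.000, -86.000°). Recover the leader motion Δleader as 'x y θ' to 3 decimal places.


axis x: (59.000 − -1) / (2) = 30.000
axis y: (2.000 − -1) / (3/2) = 2.000
axis θ: (-86.000 − 1) / (3/2) = -58.000

30.000 2.000 -58.000


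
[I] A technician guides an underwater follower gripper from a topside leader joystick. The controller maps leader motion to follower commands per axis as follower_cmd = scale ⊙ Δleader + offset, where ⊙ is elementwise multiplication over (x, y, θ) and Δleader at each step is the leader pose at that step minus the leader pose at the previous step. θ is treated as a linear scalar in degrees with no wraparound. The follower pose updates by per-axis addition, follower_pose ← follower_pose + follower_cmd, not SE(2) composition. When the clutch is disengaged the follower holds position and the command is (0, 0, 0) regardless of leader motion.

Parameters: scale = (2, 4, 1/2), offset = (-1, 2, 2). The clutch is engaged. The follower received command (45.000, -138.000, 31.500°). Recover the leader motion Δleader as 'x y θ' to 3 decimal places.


23.000 -35.000 59.000

axis x: (45.000 − -1) / (2) = 23.000
axis y: (-138.000 − 2) / (4) = -35.000
axis θ: (31.500 − 2) / (1/2) = 59.000


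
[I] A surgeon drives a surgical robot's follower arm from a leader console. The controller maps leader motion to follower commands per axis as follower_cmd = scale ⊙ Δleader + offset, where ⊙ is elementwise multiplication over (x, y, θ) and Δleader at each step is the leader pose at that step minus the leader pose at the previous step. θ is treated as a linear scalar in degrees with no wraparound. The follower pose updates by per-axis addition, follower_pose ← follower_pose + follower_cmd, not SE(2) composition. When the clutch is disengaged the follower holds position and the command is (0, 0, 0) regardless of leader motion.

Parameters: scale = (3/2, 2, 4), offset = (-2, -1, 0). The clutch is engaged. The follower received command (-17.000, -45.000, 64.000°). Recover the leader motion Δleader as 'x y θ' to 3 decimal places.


axis x: (-17.000 − -2) / (3/2) = -10.000
axis y: (-45.000 − -1) / (2) = -22.000
axis θ: (64.000 − 0) / (4) = 16.000

-10.000 -22.000 16.000


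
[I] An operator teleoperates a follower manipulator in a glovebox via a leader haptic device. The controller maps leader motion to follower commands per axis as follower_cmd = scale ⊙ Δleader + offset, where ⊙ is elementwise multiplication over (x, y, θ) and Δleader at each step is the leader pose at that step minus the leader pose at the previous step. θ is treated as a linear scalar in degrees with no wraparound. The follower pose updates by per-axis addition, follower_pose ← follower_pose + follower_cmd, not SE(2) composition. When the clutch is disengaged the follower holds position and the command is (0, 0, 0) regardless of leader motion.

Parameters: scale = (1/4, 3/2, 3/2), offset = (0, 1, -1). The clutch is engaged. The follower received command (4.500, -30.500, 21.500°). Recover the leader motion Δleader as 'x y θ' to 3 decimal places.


18.000 -21.000 15.000

axis x: (4.500 − 0) / (1/4) = 18.000
axis y: (-30.500 − 1) / (3/2) = -21.000
axis θ: (21.500 − -1) / (3/2) = 15.000


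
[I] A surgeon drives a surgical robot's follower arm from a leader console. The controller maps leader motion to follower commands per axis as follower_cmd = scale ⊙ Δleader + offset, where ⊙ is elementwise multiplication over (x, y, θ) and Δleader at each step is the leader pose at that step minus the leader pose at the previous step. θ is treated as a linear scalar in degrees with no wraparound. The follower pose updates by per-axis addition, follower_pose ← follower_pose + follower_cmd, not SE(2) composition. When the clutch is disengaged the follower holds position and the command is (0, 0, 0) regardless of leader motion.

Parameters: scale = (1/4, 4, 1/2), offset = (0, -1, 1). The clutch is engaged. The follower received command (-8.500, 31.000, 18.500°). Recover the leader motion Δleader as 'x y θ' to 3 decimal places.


axis x: (-8.500 − 0) / (1/4) = -34.000
axis y: (31.000 − -1) / (4) = 8.000
axis θ: (18.500 − 1) / (1/2) = 35.000

-34.000 8.000 35.000


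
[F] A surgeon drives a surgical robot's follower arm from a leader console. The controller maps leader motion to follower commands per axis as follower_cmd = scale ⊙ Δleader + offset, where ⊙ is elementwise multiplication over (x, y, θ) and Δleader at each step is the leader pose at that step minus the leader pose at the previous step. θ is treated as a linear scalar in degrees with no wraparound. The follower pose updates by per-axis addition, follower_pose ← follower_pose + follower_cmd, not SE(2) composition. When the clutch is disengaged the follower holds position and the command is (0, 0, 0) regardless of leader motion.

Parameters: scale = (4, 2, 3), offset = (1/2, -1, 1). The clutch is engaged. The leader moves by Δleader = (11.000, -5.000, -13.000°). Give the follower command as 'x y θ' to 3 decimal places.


44.500 -11.000 -38.000

axis x: 4·11.000 + 1/2 = 44.500
axis y: 2·-5.000 + -1 = -11.000
axis θ: 3·-13.000 + 1 = -38.000


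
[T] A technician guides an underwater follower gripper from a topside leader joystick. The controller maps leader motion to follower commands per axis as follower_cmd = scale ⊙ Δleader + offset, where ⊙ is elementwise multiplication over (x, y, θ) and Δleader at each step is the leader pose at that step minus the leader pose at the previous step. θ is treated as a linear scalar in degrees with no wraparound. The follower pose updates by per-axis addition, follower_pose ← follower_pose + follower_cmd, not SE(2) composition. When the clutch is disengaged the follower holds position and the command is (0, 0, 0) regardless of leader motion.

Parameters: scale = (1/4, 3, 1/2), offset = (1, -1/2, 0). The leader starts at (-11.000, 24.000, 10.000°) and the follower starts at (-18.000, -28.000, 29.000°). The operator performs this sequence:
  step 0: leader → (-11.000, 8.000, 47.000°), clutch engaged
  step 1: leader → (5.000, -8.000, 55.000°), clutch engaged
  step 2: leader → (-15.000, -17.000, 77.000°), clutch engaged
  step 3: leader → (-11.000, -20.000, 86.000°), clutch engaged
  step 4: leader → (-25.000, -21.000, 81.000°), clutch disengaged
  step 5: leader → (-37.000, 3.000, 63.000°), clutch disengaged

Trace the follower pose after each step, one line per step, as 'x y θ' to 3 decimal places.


-17.000 -76.500 47.500
-12.000 -125.000 51.500
-16.000 -152.500 62.500
-14.000 -162.000 67.000
-14.000 -162.000 67.000
-14.000 -162.000 67.000

step 0: Δleader=(0.000, -16.000, 37.000°), engaged; cmd=(1.000, -48.500, 18.500°) → follower=(-17.000, -76.500, 47.500°)
step 1: Δleader=(16.000, -16.000, 8.000°), engaged; cmd=(5.000, -48.500, 4.000°) → follower=(-12.000, -125.000, 51.500°)
step 2: Δleader=(-20.000, -9.000, 22.000°), engaged; cmd=(-4.000, -27.500, 11.000°) → follower=(-16.000, -152.500, 62.500°)
step 3: Δleader=(4.000, -3.000, 9.000°), engaged; cmd=(2.000, -9.500, 4.500°) → follower=(-14.000, -162.000, 67.000°)
step 4: Δleader=(-14.000, -1.000, -5.000°), disengaged; cmd=(0,0,0) → follower holds at (-14.000, -162.000, 67.000°)
step 5: Δleader=(-12.000, 24.000, -18.000°), disengaged; cmd=(0,0,0) → follower holds at (-14.000, -162.000, 67.000°)


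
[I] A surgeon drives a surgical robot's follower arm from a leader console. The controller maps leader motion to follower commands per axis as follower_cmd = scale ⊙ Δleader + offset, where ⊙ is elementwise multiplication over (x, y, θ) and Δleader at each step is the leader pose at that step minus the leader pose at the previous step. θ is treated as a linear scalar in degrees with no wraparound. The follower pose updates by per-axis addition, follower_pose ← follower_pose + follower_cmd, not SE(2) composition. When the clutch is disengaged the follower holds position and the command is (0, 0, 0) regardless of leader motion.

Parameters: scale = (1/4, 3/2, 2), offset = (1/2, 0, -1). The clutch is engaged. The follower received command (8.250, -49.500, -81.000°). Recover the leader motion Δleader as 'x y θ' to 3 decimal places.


axis x: (8.250 − 1/2) / (1/4) = 31.000
axis y: (-49.500 − 0) / (3/2) = -33.000
axis θ: (-81.000 − -1) / (2) = -40.000

31.000 -33.000 -40.000


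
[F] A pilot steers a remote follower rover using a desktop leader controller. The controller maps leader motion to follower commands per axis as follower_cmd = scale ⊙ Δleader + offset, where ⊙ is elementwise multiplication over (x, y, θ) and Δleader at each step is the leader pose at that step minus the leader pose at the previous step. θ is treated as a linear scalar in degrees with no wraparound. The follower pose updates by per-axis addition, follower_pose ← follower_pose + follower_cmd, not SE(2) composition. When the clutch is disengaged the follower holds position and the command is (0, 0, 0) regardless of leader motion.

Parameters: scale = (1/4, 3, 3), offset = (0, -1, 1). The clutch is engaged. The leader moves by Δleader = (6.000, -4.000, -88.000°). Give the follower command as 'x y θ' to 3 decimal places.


1.500 -13.000 -263.000

axis x: 1/4·6.000 + 0 = 1.500
axis y: 3·-4.000 + -1 = -13.000
axis θ: 3·-88.000 + 1 = -263.000


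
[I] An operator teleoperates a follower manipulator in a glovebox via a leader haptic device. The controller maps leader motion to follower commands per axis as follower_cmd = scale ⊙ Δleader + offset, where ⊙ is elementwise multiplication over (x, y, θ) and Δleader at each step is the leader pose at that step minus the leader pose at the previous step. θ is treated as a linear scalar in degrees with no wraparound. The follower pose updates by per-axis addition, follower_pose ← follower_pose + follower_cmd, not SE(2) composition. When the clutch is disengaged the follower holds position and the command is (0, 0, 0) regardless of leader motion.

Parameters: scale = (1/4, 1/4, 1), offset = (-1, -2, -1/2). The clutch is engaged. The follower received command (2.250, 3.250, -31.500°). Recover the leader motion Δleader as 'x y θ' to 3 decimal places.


axis x: (2.250 − -1) / (1/4) = 13.000
axis y: (3.250 − -2) / (1/4) = 21.000
axis θ: (-31.500 − -1/2) / (1) = -31.000

13.000 21.000 -31.000


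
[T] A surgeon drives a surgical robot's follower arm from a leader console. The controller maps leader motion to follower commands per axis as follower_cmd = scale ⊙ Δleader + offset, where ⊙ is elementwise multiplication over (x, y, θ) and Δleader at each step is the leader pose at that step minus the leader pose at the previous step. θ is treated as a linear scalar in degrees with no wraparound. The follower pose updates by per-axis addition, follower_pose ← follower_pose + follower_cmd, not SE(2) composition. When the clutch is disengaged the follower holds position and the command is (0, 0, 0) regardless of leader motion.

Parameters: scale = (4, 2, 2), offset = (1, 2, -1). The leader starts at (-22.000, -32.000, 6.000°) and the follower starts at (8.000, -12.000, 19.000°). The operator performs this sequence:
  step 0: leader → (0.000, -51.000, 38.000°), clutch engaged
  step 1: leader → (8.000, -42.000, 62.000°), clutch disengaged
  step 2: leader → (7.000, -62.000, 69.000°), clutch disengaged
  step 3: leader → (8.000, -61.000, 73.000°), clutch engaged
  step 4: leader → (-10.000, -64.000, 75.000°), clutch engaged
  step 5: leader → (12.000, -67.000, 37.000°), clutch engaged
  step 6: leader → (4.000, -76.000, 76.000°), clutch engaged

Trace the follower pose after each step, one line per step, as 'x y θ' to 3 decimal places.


step 0: Δleader=(22.000, -19.000, 32.000°), engaged; cmd=(89.000, -36.000, 63.000°) → follower=(97.000, -48.000, 82.000°)
step 1: Δleader=(8.000, 9.000, 24.000°), disengaged; cmd=(0,0,0) → follower holds at (97.000, -48.000, 82.000°)
step 2: Δleader=(-1.000, -20.000, 7.000°), disengaged; cmd=(0,0,0) → follower holds at (97.000, -48.000, 82.000°)
step 3: Δleader=(1.000, 1.000, 4.000°), engaged; cmd=(5.000, 4.000, 7.000°) → follower=(102.000, -44.000, 89.000°)
step 4: Δleader=(-18.000, -3.000, 2.000°), engaged; cmd=(-71.000, -4.000, 3.000°) → follower=(31.000, -48.000, 92.000°)
step 5: Δleader=(22.000, -3.000, -38.000°), engaged; cmd=(89.000, -4.000, -77.000°) → follower=(120.000, -52.000, 15.000°)
step 6: Δleader=(-8.000, -9.000, 39.000°), engaged; cmd=(-31.000, -16.000, 77.000°) → follower=(89.000, -68.000, 92.000°)

97.000 -48.000 82.000
97.000 -48.000 82.000
97.000 -48.000 82.000
102.000 -44.000 89.000
31.000 -48.000 92.000
120.000 -52.000 15.000
89.000 -68.000 92.000


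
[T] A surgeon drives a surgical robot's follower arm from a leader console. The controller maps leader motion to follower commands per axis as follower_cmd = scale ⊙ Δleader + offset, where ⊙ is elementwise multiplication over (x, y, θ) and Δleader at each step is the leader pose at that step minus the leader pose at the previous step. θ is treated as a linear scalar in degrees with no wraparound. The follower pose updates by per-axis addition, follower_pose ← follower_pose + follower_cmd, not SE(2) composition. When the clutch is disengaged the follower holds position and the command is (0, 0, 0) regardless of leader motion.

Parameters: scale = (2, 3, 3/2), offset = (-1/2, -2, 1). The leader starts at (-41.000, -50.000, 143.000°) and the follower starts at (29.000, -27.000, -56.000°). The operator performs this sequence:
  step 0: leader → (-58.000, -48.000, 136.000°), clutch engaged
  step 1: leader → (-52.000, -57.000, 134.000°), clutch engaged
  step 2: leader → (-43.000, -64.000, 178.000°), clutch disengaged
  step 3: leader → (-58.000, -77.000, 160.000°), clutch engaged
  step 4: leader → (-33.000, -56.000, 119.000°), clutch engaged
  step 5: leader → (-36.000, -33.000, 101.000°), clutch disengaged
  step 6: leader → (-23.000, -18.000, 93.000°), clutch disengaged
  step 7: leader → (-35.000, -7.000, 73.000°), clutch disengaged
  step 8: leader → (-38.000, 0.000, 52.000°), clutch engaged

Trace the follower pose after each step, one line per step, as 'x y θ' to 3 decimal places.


step 0: Δleader=(-17.000, 2.000, -7.000°), engaged; cmd=(-34.500, 4.000, -9.500°) → follower=(-5.500, -23.000, -65.500°)
step 1: Δleader=(6.000, -9.000, -2.000°), engaged; cmd=(11.500, -29.000, -2.000°) → follower=(6.000, -52.000, -67.500°)
step 2: Δleader=(9.000, -7.000, 44.000°), disengaged; cmd=(0,0,0) → follower holds at (6.000, -52.000, -67.500°)
step 3: Δleader=(-15.000, -13.000, -18.000°), engaged; cmd=(-30.500, -41.000, -26.000°) → follower=(-24.500, -93.000, -93.500°)
step 4: Δleader=(25.000, 21.000, -41.000°), engaged; cmd=(49.500, 61.000, -60.500°) → follower=(25.000, -32.000, -154.000°)
step 5: Δleader=(-3.000, 23.000, -18.000°), disengaged; cmd=(0,0,0) → follower holds at (25.000, -32.000, -154.000°)
step 6: Δleader=(13.000, 15.000, -8.000°), disengaged; cmd=(0,0,0) → follower holds at (25.000, -32.000, -154.000°)
step 7: Δleader=(-12.000, 11.000, -20.000°), disengaged; cmd=(0,0,0) → follower holds at (25.000, -32.000, -154.000°)
step 8: Δleader=(-3.000, 7.000, -21.000°), engaged; cmd=(-6.500, 19.000, -30.500°) → follower=(18.500, -13.000, -184.500°)

-5.500 -23.000 -65.500
6.000 -52.000 -67.500
6.000 -52.000 -67.500
-24.500 -93.000 -93.500
25.000 -32.000 -154.000
25.000 -32.000 -154.000
25.000 -32.000 -154.000
25.000 -32.000 -154.000
18.500 -13.000 -184.500


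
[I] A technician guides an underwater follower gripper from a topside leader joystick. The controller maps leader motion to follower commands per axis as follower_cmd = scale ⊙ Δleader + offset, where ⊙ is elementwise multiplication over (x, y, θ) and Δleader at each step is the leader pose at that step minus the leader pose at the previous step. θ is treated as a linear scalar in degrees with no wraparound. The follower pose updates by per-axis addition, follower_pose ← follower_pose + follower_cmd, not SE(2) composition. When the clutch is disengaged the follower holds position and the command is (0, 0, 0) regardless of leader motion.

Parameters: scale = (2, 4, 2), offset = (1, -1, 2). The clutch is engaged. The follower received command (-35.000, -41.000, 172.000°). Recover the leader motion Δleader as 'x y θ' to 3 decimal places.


-18.000 -10.000 85.000

axis x: (-35.000 − 1) / (2) = -18.000
axis y: (-41.000 − -1) / (4) = -10.000
axis θ: (172.000 − 2) / (2) = 85.000


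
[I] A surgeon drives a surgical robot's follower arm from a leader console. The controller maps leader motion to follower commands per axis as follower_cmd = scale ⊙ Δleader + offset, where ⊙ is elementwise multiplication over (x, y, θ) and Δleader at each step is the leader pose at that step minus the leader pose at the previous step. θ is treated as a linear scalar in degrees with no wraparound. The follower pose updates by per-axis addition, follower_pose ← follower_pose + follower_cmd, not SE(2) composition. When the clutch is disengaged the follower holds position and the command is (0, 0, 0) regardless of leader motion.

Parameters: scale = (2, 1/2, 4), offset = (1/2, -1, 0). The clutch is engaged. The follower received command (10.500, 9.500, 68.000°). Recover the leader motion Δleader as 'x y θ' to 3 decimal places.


axis x: (10.500 − 1/2) / (2) = 5.000
axis y: (9.500 − -1) / (1/2) = 21.000
axis θ: (68.000 − 0) / (4) = 17.000

5.000 21.000 17.000


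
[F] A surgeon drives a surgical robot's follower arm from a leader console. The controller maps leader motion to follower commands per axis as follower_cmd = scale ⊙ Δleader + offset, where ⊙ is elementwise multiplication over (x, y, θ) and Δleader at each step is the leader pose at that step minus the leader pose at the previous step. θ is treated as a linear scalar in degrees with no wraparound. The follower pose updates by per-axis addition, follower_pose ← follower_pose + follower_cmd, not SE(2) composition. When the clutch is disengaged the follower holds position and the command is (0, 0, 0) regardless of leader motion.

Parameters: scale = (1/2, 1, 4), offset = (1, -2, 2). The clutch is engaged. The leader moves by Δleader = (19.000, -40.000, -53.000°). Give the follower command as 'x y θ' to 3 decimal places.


10.500 -42.000 -210.000

axis x: 1/2·19.000 + 1 = 10.500
axis y: 1·-40.000 + -2 = -42.000
axis θ: 4·-53.000 + 2 = -210.000


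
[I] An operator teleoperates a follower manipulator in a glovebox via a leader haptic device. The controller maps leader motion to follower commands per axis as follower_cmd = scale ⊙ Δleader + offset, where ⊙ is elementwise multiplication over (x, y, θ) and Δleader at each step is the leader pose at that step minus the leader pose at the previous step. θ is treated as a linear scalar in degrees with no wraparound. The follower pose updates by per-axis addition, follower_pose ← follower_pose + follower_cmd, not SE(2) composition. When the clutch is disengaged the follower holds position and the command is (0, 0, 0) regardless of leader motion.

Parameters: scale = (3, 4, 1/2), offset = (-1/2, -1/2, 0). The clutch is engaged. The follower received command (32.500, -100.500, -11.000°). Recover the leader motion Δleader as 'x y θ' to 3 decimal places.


11.000 -25.000 -22.000

axis x: (32.500 − -1/2) / (3) = 11.000
axis y: (-100.500 − -1/2) / (4) = -25.000
axis θ: (-11.000 − 0) / (1/2) = -22.000


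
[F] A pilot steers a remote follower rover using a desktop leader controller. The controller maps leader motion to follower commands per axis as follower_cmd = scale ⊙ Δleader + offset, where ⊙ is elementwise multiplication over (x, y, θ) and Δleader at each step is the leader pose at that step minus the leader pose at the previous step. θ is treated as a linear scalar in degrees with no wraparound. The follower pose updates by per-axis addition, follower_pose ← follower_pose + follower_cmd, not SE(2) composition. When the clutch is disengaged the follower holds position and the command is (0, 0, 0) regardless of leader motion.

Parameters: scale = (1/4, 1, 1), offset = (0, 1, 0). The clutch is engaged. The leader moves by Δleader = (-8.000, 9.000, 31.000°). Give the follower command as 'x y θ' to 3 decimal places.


axis x: 1/4·-8.000 + 0 = -2.000
axis y: 1·9.000 + 1 = 10.000
axis θ: 1·31.000 + 0 = 31.000

-2.000 10.000 31.000


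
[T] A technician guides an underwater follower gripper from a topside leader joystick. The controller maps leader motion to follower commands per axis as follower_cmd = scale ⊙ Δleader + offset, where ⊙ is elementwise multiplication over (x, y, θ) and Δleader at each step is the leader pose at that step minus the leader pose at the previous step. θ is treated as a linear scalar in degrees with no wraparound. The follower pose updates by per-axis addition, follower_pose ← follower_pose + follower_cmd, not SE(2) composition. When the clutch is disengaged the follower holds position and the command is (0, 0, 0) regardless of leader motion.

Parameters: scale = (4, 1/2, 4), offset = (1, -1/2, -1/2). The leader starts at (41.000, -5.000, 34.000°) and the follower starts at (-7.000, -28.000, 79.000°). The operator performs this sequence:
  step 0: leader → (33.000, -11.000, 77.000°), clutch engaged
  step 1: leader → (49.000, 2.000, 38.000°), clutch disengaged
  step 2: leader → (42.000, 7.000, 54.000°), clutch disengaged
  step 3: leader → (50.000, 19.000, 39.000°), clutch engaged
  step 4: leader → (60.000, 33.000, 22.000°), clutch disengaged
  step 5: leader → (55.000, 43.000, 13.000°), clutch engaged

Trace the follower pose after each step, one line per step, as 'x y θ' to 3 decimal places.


-38.000 -31.500 250.500
-38.000 -31.500 250.500
-38.000 -31.500 250.500
-5.000 -26.000 190.000
-5.000 -26.000 190.000
-24.000 -21.500 153.500

step 0: Δleader=(-8.000, -6.000, 43.000°), engaged; cmd=(-31.000, -3.500, 171.500°) → follower=(-38.000, -31.500, 250.500°)
step 1: Δleader=(16.000, 13.000, -39.000°), disengaged; cmd=(0,0,0) → follower holds at (-38.000, -31.500, 250.500°)
step 2: Δleader=(-7.000, 5.000, 16.000°), disengaged; cmd=(0,0,0) → follower holds at (-38.000, -31.500, 250.500°)
step 3: Δleader=(8.000, 12.000, -15.000°), engaged; cmd=(33.000, 5.500, -60.500°) → follower=(-5.000, -26.000, 190.000°)
step 4: Δleader=(10.000, 14.000, -17.000°), disengaged; cmd=(0,0,0) → follower holds at (-5.000, -26.000, 190.000°)
step 5: Δleader=(-5.000, 10.000, -9.000°), engaged; cmd=(-19.000, 4.500, -36.500°) → follower=(-24.000, -21.500, 153.500°)


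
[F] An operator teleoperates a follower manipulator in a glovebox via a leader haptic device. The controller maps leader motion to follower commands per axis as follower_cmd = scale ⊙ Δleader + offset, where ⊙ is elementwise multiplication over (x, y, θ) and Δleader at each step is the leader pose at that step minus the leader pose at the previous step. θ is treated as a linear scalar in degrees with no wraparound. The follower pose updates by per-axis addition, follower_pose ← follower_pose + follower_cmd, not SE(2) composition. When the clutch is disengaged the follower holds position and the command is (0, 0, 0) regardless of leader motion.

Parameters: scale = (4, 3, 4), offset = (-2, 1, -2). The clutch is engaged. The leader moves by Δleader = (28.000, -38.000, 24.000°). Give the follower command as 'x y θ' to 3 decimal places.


axis x: 4·28.000 + -2 = 110.000
axis y: 3·-38.000 + 1 = -113.000
axis θ: 4·24.000 + -2 = 94.000

110.000 -113.000 94.000
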